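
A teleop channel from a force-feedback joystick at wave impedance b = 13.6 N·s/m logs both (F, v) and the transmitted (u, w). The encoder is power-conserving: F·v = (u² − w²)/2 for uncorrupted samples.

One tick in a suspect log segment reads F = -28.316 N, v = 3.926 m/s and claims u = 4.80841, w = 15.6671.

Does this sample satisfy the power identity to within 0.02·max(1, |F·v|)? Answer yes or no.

F·v = (-28.316)×3.926 = -111.16862 W.
(u² − w²)/2 = (23.12081 − 245.45802)/2 = -111.16861 W.
|Δ| = 0.00001;  2% of max(1, |F·v|) = 2.22337.

yes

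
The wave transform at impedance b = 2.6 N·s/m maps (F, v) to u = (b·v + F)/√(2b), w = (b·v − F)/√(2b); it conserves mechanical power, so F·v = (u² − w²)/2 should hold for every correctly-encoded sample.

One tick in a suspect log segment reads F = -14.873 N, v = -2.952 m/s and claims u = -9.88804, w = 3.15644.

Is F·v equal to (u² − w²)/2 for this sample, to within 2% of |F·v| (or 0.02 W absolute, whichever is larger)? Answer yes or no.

yes

F·v = (-14.873)×(-2.952) = 43.90510 W.
(u² − w²)/2 = (97.77334 − 9.96311)/2 = 43.90511 W.
|Δ| = 0.00001;  2% of max(1, |F·v|) = 0.87810.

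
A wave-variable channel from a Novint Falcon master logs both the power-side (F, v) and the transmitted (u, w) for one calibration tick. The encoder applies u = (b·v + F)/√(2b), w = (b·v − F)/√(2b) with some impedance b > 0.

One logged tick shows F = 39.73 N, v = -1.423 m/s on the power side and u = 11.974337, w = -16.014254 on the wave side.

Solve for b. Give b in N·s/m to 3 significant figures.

u + w = -4.039917;  u + w = √(2b)·v, so √(2b) = -4.039917/(-1.423) = 2.839014.
b = (√(2b))²/2 = 8.060001/2 = 4.030000.
(Check via u − w = 2F/√(2b): u − w = 27.988591, 2F/√(2b) = 27.988590.)

b = 4.03 N·s/m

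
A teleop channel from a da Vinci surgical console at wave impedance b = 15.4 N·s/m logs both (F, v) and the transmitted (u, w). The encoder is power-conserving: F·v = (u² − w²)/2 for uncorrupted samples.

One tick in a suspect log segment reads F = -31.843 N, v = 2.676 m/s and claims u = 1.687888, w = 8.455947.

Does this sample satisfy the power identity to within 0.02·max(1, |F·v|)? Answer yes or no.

no

F·v = (-31.843)×2.676 = -85.211868 W.
(u² − w²)/2 = (2.848966 − 71.503040)/2 = -34.327037 W.
|Δ| = 50.884831;  2% of max(1, |F·v|) = 1.704237.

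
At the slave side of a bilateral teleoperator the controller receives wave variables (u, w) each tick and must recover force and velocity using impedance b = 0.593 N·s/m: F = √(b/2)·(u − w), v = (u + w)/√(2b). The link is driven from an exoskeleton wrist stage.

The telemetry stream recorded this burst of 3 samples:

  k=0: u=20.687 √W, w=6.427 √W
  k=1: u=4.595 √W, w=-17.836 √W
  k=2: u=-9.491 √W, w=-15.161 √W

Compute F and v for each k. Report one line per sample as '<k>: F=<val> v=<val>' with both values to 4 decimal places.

0: F=7.7648 v=24.8972
1: F=12.2141 v=-12.1585
2: F=3.0874 v=-22.6365

k=0: u−w=14.2600, u+w=27.1140; √(b/2)=0.5445, √(2b)=1.0890; F=0.5445×14.26=7.7648, v=27.1140/1.0890=24.8972
k=1: u−w=22.4310, u+w=-13.2410; √(b/2)=0.5445, √(2b)=1.0890; F=0.5445×22.431=12.2141, v=-13.2410/1.0890=-12.1585
k=2: u−w=5.6700, u+w=-24.6520; √(b/2)=0.5445, √(2b)=1.0890; F=0.5445×5.67=3.0874, v=-24.6520/1.0890=-22.6365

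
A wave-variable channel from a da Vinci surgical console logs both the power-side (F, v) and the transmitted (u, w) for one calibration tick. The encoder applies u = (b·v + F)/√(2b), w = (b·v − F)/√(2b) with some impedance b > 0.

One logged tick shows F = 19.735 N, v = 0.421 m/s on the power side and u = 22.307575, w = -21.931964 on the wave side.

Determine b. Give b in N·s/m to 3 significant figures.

b = 0.398 N·s/m

u + w = 0.375611;  u + w = √(2b)·v, so √(2b) = 0.375611/0.421 = 0.892188.
b = (√(2b))²/2 = 0.795999/2 = 0.397999.
(Check via u − w = 2F/√(2b): u − w = 44.239539, 2F/√(2b) = 44.239572.)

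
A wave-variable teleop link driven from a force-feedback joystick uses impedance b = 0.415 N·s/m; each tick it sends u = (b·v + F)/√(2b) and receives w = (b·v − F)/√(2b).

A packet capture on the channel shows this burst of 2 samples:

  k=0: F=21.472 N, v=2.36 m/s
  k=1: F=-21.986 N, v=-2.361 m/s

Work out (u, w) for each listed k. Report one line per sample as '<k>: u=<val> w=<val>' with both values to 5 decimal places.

0: u=24.64361 w=-22.49355
1: u=-25.20826 w=23.05728

k=0: b·v=0.415×2.36=0.97940; √(2b)=0.91104; u=(0.97940+21.472)/0.91104=24.64361, w=(0.97940−21.472)/0.91104=-22.49355
k=1: b·v=0.415×(-2.361)=-0.97981; √(2b)=0.91104; u=(-0.97981+(-21.986))/0.91104=-25.20826, w=(-0.97981−(-21.986))/0.91104=23.05728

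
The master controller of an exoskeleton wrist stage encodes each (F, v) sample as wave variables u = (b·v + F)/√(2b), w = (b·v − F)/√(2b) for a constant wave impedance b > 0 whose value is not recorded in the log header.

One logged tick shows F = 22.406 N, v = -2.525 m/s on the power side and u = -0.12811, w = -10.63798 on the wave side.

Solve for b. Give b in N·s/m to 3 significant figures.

u + w = -10.76609;  u + w = √(2b)·v, so √(2b) = -10.76609/(-2.525) = 4.26380.
b = (√(2b))²/2 = 18.17997/2 = 9.08999.
(Check via u − w = 2F/√(2b): u − w = 10.50987, 2F/√(2b) = 10.50988.)

b = 9.09 N·s/m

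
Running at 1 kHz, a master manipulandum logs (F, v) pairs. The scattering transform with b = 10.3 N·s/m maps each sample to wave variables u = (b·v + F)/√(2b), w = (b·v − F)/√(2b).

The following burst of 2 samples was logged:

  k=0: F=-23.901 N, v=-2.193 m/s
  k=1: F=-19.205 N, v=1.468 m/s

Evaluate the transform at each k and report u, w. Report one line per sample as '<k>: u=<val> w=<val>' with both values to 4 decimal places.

0: u=-10.2427 w=0.2893
1: u=-0.8999 w=7.5628

k=0: b·v=10.3×(-2.193)=-22.5879; √(2b)=4.5387; u=(-22.5879+(-23.901))/4.5387=-10.2427, w=(-22.5879−(-23.901))/4.5387=0.2893
k=1: b·v=10.3×1.468=15.1204; √(2b)=4.5387; u=(15.1204+(-19.205))/4.5387=-0.8999, w=(15.1204−(-19.205))/4.5387=7.5628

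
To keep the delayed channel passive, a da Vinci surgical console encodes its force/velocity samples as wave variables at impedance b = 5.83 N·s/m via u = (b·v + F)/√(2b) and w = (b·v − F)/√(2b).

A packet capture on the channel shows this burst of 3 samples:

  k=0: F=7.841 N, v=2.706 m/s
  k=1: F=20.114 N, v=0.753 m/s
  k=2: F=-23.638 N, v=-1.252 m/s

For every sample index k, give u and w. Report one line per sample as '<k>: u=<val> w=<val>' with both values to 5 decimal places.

k=0: b·v=5.83×2.706=15.77598; √(2b)=3.41467; u=(15.77598+7.841)/3.41467=6.91632, w=(15.77598−7.841)/3.41467=2.32379
k=1: b·v=5.83×0.753=4.38999; √(2b)=3.41467; u=(4.38999+20.114)/3.41467=7.17608, w=(4.38999−20.114)/3.41467=-4.60483
k=2: b·v=5.83×(-1.252)=-7.29916; √(2b)=3.41467; u=(-7.29916+(-23.638))/3.41467=-9.06006, w=(-7.29916−(-23.638))/3.41467=4.78489

0: u=6.91632 w=2.32379
1: u=7.17608 w=-4.60483
2: u=-9.06006 w=4.78489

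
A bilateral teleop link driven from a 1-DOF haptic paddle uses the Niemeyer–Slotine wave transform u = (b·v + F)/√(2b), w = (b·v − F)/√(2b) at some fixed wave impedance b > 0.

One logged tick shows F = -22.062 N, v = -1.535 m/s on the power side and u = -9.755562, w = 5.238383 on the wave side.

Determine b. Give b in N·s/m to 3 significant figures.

b = 4.33 N·s/m

u + w = -4.517179;  u + w = √(2b)·v, so √(2b) = -4.517179/(-1.535) = 2.942788.
b = (√(2b))²/2 = 8.659999/2 = 4.329999.
(Check via u − w = 2F/√(2b): u − w = -14.993945, 2F/√(2b) = -14.993946.)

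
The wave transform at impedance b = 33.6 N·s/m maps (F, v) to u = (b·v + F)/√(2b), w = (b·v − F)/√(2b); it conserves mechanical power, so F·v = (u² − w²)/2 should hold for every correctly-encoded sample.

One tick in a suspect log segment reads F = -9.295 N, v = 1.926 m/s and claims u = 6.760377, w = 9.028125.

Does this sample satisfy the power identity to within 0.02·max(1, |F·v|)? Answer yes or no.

yes

F·v = (-9.295)×1.926 = -17.902170 W.
(u² − w²)/2 = (45.702697 − 81.507041)/2 = -17.902172 W.
|Δ| = 0.000002;  2% of max(1, |F·v|) = 0.358043.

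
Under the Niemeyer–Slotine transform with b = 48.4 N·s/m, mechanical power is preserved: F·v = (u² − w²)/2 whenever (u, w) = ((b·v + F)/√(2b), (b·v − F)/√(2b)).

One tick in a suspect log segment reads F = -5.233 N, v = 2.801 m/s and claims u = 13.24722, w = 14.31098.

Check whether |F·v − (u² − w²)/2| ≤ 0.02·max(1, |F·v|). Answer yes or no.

yes

F·v = (-5.233)×2.801 = -14.65763 W.
(u² − w²)/2 = (175.48884 − 204.80415)/2 = -14.65766 W.
|Δ| = 0.00002;  2% of max(1, |F·v|) = 0.29315.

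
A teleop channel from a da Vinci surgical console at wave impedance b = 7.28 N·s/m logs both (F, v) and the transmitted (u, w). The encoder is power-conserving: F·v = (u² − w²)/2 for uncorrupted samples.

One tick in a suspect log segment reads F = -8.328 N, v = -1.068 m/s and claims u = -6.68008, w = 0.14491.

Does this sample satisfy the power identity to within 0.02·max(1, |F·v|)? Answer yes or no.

F·v = (-8.328)×(-1.068) = 8.89430 W.
(u² − w²)/2 = (44.62347 − 0.02100)/2 = 22.30123 W.
|Δ| = 13.40693;  2% of max(1, |F·v|) = 0.17789.

no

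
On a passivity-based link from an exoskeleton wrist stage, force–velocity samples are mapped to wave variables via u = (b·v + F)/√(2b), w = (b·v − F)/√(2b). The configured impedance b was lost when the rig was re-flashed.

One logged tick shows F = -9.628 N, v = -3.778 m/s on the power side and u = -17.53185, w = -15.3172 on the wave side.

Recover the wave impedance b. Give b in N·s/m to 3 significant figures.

u + w = -32.84905;  u + w = √(2b)·v, so √(2b) = -32.84905/(-3.778) = 8.69483.
b = (√(2b))²/2 = 75.59999/2 = 37.79999.
(Check via u − w = 2F/√(2b): u − w = -2.21465, 2F/√(2b) = -2.21465.)

b = 37.8 N·s/m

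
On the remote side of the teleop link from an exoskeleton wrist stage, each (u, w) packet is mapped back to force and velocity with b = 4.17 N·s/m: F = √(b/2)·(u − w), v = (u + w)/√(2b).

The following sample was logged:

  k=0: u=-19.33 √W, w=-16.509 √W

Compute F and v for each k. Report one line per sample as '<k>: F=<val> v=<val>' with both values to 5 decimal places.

0: F=-4.07339 v=-12.41003

k=0: u−w=-2.82100, u+w=-35.83900; √(b/2)=1.44395, √(2b)=2.88791; F=1.44395×(-2.821)=-4.07339, v=-35.83900/2.88791=-12.41003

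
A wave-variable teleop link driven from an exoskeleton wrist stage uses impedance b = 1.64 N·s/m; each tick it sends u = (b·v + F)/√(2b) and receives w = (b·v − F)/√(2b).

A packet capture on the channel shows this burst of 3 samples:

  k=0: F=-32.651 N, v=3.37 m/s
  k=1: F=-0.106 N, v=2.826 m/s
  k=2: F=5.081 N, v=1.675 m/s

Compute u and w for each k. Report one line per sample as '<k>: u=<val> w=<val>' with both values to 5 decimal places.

k=0: b·v=1.64×3.37=5.52680; √(2b)=1.81108; u=(5.52680+(-32.651))/1.81108=-14.97683, w=(5.52680−(-32.651))/1.81108=21.08016
k=1: b·v=1.64×2.826=4.63464; √(2b)=1.81108; u=(4.63464+(-0.106))/1.81108=2.50052, w=(4.63464−(-0.106))/1.81108=2.61758
k=2: b·v=1.64×1.675=2.74700; √(2b)=1.81108; u=(2.74700+5.081)/1.81108=4.32229, w=(2.74700−5.081)/1.81108=-1.28874

0: u=-14.97683 w=21.08016
1: u=2.50052 w=2.61758
2: u=4.32229 w=-1.28874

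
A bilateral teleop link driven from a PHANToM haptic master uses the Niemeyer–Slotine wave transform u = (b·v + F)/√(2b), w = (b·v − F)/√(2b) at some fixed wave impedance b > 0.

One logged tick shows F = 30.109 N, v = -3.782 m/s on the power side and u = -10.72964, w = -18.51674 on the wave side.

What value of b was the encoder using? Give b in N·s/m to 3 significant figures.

u + w = -29.2464;  u + w = √(2b)·v, so √(2b) = -29.2464/(-3.782) = 7.7330.
b = (√(2b))²/2 = 59.8000/2 = 29.9000.
(Check via u − w = 2F/√(2b): u − w = 7.7871, 2F/√(2b) = 7.7871.)

b = 29.9 N·s/m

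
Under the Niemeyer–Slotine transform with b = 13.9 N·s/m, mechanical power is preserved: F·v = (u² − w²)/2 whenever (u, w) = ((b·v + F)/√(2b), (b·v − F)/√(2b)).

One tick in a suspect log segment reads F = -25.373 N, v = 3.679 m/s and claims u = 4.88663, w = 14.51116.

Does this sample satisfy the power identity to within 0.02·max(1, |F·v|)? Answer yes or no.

F·v = (-25.373)×3.679 = -93.3473 W.
(u² − w²)/2 = (23.8792 − 210.5738)/2 = -93.3473 W.
|Δ| = 0.0000;  2% of max(1, |F·v|) = 1.8669.

yes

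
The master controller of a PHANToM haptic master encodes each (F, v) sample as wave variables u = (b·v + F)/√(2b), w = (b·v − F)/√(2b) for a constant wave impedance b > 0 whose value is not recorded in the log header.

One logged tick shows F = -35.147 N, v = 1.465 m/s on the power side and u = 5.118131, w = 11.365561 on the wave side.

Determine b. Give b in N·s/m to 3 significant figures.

b = 63.3 N·s/m

u + w = 16.483692;  u + w = √(2b)·v, so √(2b) = 16.483692/1.465 = 11.251667.
b = (√(2b))²/2 = 126.600008/2 = 63.300004.
(Check via u − w = 2F/√(2b): u − w = -6.247430, 2F/√(2b) = -6.247430.)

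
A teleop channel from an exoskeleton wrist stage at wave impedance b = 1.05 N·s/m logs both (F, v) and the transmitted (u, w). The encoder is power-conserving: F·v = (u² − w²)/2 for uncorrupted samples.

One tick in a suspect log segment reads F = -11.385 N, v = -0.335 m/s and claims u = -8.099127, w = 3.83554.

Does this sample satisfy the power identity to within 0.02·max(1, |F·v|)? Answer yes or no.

no

F·v = (-11.385)×(-0.335) = 3.813975 W.
(u² − w²)/2 = (65.595858 − 14.711367)/2 = 25.442246 W.
|Δ| = 21.628271;  2% of max(1, |F·v|) = 0.076280.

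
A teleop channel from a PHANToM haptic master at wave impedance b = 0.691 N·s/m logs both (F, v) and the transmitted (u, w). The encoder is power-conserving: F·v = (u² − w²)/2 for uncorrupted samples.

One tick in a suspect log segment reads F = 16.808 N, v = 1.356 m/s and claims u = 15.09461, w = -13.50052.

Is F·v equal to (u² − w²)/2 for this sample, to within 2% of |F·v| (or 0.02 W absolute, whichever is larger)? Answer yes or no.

yes

F·v = 16.808×1.356 = 22.7916 W.
(u² − w²)/2 = (227.8473 − 182.2640)/2 = 22.7916 W.
|Δ| = 0.0000;  2% of max(1, |F·v|) = 0.4558.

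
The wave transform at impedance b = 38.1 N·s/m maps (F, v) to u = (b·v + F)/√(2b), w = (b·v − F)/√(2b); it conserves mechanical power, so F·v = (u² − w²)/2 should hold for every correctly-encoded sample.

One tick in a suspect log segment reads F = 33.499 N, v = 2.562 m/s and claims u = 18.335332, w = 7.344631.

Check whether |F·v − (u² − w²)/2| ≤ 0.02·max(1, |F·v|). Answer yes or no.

no

F·v = 33.499×2.562 = 85.824438 W.
(u² − w²)/2 = (336.184400 − 53.943605)/2 = 141.120398 W.
|Δ| = 55.295960;  2% of max(1, |F·v|) = 1.716489.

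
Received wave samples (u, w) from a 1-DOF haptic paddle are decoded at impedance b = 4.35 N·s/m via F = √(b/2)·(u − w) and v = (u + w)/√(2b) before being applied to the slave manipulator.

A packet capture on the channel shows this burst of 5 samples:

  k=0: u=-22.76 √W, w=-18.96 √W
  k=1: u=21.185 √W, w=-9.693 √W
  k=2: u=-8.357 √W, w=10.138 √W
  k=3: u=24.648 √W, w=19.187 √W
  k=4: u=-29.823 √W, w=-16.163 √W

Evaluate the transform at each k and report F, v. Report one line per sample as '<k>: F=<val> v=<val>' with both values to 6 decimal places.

0: F=-5.604195 v=-14.144405
1: F=45.538508 v=3.896153
2: F=-27.276206 v=0.603816
3: F=8.053818 v=14.861457
4: F=-20.145606 v=-15.590714

k=0: u−w=-3.800000, u+w=-41.720000; √(b/2)=1.474788, √(2b)=2.949576; F=1.474788×(-3.8)=-5.604195, v=-41.720000/2.949576=-14.144405
k=1: u−w=30.878000, u+w=11.492000; √(b/2)=1.474788, √(2b)=2.949576; F=1.474788×30.878=45.538508, v=11.492000/2.949576=3.896153
k=2: u−w=-18.495000, u+w=1.781000; √(b/2)=1.474788, √(2b)=2.949576; F=1.474788×(-18.495)=-27.276206, v=1.781000/2.949576=0.603816
k=3: u−w=5.461000, u+w=43.835000; √(b/2)=1.474788, √(2b)=2.949576; F=1.474788×5.461=8.053818, v=43.835000/2.949576=14.861457
k=4: u−w=-13.660000, u+w=-45.986000; √(b/2)=1.474788, √(2b)=2.949576; F=1.474788×(-13.66)=-20.145606, v=-45.986000/2.949576=-15.590714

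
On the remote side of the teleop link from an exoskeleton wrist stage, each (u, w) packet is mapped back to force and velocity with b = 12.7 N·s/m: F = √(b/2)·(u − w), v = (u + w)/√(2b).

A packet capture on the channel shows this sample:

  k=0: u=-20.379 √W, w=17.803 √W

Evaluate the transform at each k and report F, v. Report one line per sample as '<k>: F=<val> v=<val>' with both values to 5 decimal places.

k=0: u−w=-38.18200, u+w=-2.57600; √(b/2)=2.51992, √(2b)=5.03984; F=2.51992×(-38.182)=-96.21561, v=-2.57600/5.03984=-0.51113

0: F=-96.21561 v=-0.51113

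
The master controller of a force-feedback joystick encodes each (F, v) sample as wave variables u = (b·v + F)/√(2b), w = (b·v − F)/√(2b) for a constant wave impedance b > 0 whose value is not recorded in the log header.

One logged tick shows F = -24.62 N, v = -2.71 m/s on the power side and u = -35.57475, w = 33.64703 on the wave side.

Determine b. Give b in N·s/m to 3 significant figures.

b = 0.253 N·s/m

u + w = -1.92772;  u + w = √(2b)·v, so √(2b) = -1.92772/(-2.71) = 0.71134.
b = (√(2b))²/2 = 0.50600/2 = 0.25300.
(Check via u − w = 2F/√(2b): u − w = -69.22178, 2F/√(2b) = -69.22188.)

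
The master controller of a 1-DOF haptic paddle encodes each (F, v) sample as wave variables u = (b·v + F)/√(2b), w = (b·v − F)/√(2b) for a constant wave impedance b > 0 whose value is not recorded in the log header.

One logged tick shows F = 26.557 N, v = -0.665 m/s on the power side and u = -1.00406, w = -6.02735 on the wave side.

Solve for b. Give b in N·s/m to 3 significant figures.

b = 55.9 N·s/m

u + w = -7.0314;  u + w = √(2b)·v, so √(2b) = -7.0314/(-0.665) = 10.5735.
b = (√(2b))²/2 = 111.7999/2 = 55.9000.
(Check via u − w = 2F/√(2b): u − w = 5.0233, 2F/√(2b) = 5.0233.)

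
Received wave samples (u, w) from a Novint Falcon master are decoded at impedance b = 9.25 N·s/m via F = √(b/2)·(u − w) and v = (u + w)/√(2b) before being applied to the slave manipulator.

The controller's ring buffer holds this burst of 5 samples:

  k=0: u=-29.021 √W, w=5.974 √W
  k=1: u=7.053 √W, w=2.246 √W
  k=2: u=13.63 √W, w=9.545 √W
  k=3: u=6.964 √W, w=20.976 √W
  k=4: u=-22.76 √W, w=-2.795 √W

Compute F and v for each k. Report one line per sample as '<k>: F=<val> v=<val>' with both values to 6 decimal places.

0: F=-75.259593 v=-5.358319
1: F=10.337844 v=2.161974
2: F=8.785125 v=5.388078
3: F=-30.133945 v=6.495918
4: F=-42.936356 v=-5.941417

k=0: u−w=-34.995000, u+w=-23.047000; √(b/2)=2.150581, √(2b)=4.301163; F=2.150581×(-34.995)=-75.259593, v=-23.047000/4.301163=-5.358319
k=1: u−w=4.807000, u+w=9.299000; √(b/2)=2.150581, √(2b)=4.301163; F=2.150581×4.807=10.337844, v=9.299000/4.301163=2.161974
k=2: u−w=4.085000, u+w=23.175000; √(b/2)=2.150581, √(2b)=4.301163; F=2.150581×4.085=8.785125, v=23.175000/4.301163=5.388078
k=3: u−w=-14.012000, u+w=27.940000; √(b/2)=2.150581, √(2b)=4.301163; F=2.150581×(-14.012)=-30.133945, v=27.940000/4.301163=6.495918
k=4: u−w=-19.965000, u+w=-25.555000; √(b/2)=2.150581, √(2b)=4.301163; F=2.150581×(-19.965)=-42.936356, v=-25.555000/4.301163=-5.941417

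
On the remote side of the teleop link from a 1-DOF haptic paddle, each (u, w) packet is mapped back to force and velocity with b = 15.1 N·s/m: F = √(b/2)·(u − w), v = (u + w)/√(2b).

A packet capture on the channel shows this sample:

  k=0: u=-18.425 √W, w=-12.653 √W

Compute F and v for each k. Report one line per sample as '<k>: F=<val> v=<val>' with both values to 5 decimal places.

k=0: u−w=-5.77200, u+w=-31.07800; √(b/2)=2.74773, √(2b)=5.49545; F=2.74773×(-5.772)=-15.85988, v=-31.07800/5.49545=-5.65522

0: F=-15.85988 v=-5.65522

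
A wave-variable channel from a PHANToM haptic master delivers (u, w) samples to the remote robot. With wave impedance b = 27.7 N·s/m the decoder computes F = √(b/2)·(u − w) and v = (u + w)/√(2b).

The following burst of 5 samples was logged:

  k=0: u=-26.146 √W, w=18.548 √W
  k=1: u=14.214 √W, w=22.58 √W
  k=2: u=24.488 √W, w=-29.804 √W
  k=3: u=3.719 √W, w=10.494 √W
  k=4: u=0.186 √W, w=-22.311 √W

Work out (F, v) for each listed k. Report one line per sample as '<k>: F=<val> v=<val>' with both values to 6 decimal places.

k=0: u−w=-44.694000, u+w=-7.598000; √(b/2)=3.721559, √(2b)=7.443118; F=3.721559×(-44.694)=-166.331350, v=-7.598000/7.443118=-1.020809
k=1: u−w=-8.366000, u+w=36.794000; √(b/2)=3.721559, √(2b)=7.443118; F=3.721559×(-8.366)=-31.134561, v=36.794000/7.443118=4.943359
k=2: u−w=54.292000, u+w=-5.316000; √(b/2)=3.721559, √(2b)=7.443118; F=3.721559×54.292=202.050871, v=-5.316000/7.443118=-0.714217
k=3: u−w=-6.775000, u+w=14.213000; √(b/2)=3.721559, √(2b)=7.443118; F=3.721559×(-6.775)=-25.213561, v=14.213000/7.443118=1.909549
k=4: u−w=22.497000, u+w=-22.125000; √(b/2)=3.721559, √(2b)=7.443118; F=3.721559×22.497=83.723909, v=-22.125000/7.443118=-2.972545

0: F=-166.331350 v=-1.020809
1: F=-31.134561 v=4.943359
2: F=202.050871 v=-0.714217
3: F=-25.213561 v=1.909549
4: F=83.723909 v=-2.972545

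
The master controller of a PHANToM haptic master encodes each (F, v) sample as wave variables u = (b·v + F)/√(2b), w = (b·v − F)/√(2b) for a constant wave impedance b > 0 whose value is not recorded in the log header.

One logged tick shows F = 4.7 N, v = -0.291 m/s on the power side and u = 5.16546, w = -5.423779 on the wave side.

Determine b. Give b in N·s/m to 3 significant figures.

u + w = -0.258319;  u + w = √(2b)·v, so √(2b) = -0.258319/(-0.291) = 0.887694.
b = (√(2b))²/2 = 0.788001/2 = 0.394000.
(Check via u − w = 2F/√(2b): u − w = 10.589239, 2F/√(2b) = 10.589233.)

b = 0.394 N·s/m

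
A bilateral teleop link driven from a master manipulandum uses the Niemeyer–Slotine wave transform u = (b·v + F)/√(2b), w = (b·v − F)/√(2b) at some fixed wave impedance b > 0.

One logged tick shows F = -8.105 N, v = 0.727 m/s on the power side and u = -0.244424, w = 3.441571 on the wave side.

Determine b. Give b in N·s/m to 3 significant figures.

b = 9.67 N·s/m

u + w = 3.197147;  u + w = √(2b)·v, so √(2b) = 3.197147/0.727 = 4.397726.
b = (√(2b))²/2 = 19.339996/2 = 9.669998.
(Check via u − w = 2F/√(2b): u − w = -3.685995, 2F/√(2b) = -3.685996.)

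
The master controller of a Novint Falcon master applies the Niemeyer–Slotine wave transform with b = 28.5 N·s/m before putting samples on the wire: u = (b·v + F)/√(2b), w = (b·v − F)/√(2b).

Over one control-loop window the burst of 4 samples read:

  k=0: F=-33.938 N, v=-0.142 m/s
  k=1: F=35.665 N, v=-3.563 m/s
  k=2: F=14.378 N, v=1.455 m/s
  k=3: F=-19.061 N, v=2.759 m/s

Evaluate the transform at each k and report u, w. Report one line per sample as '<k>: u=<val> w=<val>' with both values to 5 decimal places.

k=0: b·v=28.5×(-0.142)=-4.04700; √(2b)=7.54983; u=(-4.04700+(-33.938))/7.54983=-5.03124, w=(-4.04700−(-33.938))/7.54983=3.95916
k=1: b·v=28.5×(-3.563)=-101.54550; √(2b)=7.54983; u=(-101.54550+35.665)/7.54983=-8.72609, w=(-101.54550−35.665)/7.54983=-18.17397
k=2: b·v=28.5×1.455=41.46750; √(2b)=7.54983; u=(41.46750+14.378)/7.54983=7.39692, w=(41.46750−14.378)/7.54983=3.58809
k=3: b·v=28.5×2.759=78.63150; √(2b)=7.54983; u=(78.63150+(-19.061))/7.54983=7.89031, w=(78.63150−(-19.061))/7.54983=12.93969

0: u=-5.03124 w=3.95916
1: u=-8.72609 w=-18.17397
2: u=7.39692 w=3.58809
3: u=7.89031 w=12.93969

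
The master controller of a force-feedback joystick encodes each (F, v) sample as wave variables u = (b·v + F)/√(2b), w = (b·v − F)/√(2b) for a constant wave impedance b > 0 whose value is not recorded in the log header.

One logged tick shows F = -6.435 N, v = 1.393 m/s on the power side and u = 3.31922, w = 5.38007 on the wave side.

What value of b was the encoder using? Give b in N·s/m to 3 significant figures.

b = 19.5 N·s/m

u + w = 8.6993;  u + w = √(2b)·v, so √(2b) = 8.6993/1.393 = 6.2450.
b = (√(2b))²/2 = 39.0001/2 = 19.5000.
(Check via u − w = 2F/√(2b): u − w = -2.0608, 2F/√(2b) = -2.0608.)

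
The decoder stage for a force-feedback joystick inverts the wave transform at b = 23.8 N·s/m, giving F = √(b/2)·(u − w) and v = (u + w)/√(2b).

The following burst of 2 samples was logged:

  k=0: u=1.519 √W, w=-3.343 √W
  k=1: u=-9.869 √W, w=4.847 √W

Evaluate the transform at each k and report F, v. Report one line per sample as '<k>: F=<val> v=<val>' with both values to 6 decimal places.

k=0: u−w=4.862000, u+w=-1.824000; √(b/2)=3.449638, √(2b)=6.899275; F=3.449638×4.862=16.772138, v=-1.824000/6.899275=-0.264376
k=1: u−w=-14.716000, u+w=-5.022000; √(b/2)=3.449638, √(2b)=6.899275; F=3.449638×(-14.716)=-50.764868, v=-5.022000/6.899275=-0.727903

0: F=16.772138 v=-0.264376
1: F=-50.764868 v=-0.727903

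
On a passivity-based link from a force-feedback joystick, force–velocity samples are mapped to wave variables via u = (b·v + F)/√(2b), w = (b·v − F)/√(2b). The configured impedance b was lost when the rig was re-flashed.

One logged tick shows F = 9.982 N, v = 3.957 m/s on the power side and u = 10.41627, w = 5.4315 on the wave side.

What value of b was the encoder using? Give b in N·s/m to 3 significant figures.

b = 8.02 N·s/m

u + w = 15.8478;  u + w = √(2b)·v, so √(2b) = 15.8478/3.957 = 4.0050.
b = (√(2b))²/2 = 16.0400/2 = 8.0200.
(Check via u − w = 2F/√(2b): u − w = 4.9848, 2F/√(2b) = 4.9848.)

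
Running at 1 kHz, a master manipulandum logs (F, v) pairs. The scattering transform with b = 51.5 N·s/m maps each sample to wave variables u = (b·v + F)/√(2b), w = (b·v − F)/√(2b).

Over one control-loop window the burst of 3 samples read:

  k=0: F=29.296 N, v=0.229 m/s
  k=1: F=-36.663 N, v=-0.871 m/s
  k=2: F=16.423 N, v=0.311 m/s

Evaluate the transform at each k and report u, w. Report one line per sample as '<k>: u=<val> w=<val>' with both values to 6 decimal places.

0: u=4.048669 w=-1.724573
1: u=-8.032355 w=-0.807330
2: u=3.196359 w=-0.040054

k=0: b·v=51.5×0.229=11.793500; √(2b)=10.148892; u=(11.793500+29.296)/10.148892=4.048669, w=(11.793500−29.296)/10.148892=-1.724573
k=1: b·v=51.5×(-0.871)=-44.856500; √(2b)=10.148892; u=(-44.856500+(-36.663))/10.148892=-8.032355, w=(-44.856500−(-36.663))/10.148892=-0.807330
k=2: b·v=51.5×0.311=16.016500; √(2b)=10.148892; u=(16.016500+16.423)/10.148892=3.196359, w=(16.016500−16.423)/10.148892=-0.040054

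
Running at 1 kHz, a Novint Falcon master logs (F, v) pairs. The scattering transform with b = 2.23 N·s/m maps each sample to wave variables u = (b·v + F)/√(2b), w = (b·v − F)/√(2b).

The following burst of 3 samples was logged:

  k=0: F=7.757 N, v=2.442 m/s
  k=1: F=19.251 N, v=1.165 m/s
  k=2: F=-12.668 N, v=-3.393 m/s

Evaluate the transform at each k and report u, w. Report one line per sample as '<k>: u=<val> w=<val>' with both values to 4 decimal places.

k=0: b·v=2.23×2.442=5.4457; √(2b)=2.1119; u=(5.4457+7.757)/2.1119=6.2516, w=(5.4457−7.757)/2.1119=-1.0945
k=1: b·v=2.23×1.165=2.5979; √(2b)=2.1119; u=(2.5979+19.251)/2.1119=10.3458, w=(2.5979−19.251)/2.1119=-7.8854
k=2: b·v=2.23×(-3.393)=-7.5664; √(2b)=2.1119; u=(-7.5664+(-12.668))/2.1119=-9.5813, w=(-7.5664−(-12.668))/2.1119=2.4157

0: u=6.2516 w=-1.0945
1: u=10.3458 w=-7.8854
2: u=-9.5813 w=2.4157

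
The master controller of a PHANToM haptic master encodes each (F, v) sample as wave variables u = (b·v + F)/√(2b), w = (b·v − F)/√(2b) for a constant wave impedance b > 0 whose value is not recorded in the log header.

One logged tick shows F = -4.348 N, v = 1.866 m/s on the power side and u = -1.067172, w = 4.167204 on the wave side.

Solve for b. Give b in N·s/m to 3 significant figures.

u + w = 3.100032;  u + w = √(2b)·v, so √(2b) = 3.100032/1.866 = 1.661325.
b = (√(2b))²/2 = 2.760000/2 = 1.380000.
(Check via u − w = 2F/√(2b): u − w = -5.234376, 2F/√(2b) = -5.234377.)

b = 1.38 N·s/m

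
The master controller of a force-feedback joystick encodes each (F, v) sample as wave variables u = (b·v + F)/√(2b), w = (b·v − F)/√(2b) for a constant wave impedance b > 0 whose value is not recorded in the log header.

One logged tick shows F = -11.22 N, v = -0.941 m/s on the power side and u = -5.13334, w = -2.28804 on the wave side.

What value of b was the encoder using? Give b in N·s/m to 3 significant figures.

u + w = -7.4214;  u + w = √(2b)·v, so √(2b) = -7.4214/(-0.941) = 7.8867.
b = (√(2b))²/2 = 62.2000/2 = 31.1000.
(Check via u − w = 2F/√(2b): u − w = -2.8453, 2F/√(2b) = -2.8453.)

b = 31.1 N·s/m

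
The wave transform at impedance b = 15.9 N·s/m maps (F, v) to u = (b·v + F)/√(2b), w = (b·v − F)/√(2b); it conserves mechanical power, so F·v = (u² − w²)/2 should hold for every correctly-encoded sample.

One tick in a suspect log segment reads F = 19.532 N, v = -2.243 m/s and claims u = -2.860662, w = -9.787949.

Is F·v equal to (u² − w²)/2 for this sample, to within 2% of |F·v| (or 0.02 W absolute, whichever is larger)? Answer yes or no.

yes

F·v = 19.532×(-2.243) = -43.810276 W.
(u² − w²)/2 = (8.183387 − 95.803946)/2 = -43.810279 W.
|Δ| = 0.000003;  2% of max(1, |F·v|) = 0.876206.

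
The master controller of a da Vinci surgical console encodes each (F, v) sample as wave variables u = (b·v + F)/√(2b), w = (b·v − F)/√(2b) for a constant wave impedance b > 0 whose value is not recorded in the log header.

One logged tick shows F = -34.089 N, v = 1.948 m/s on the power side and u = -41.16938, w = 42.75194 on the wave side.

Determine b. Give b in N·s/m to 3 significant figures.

u + w = 1.58256;  u + w = √(2b)·v, so √(2b) = 1.58256/1.948 = 0.81240.
b = (√(2b))²/2 = 0.66000/2 = 0.33000.
(Check via u − w = 2F/√(2b): u − w = -83.92132, 2F/√(2b) = -83.92146.)

b = 0.33 N·s/m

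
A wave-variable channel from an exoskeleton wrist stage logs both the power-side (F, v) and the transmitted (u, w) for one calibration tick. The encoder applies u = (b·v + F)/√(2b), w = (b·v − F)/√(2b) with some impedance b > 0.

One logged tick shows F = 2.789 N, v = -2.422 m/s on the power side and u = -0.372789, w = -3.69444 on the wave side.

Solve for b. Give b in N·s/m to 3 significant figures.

u + w = -4.067229;  u + w = √(2b)·v, so √(2b) = -4.067229/(-2.422) = 1.679285.
b = (√(2b))²/2 = 2.819999/2 = 1.410000.
(Check via u − w = 2F/√(2b): u − w = 3.321651, 2F/√(2b) = 3.321651.)

b = 1.41 N·s/m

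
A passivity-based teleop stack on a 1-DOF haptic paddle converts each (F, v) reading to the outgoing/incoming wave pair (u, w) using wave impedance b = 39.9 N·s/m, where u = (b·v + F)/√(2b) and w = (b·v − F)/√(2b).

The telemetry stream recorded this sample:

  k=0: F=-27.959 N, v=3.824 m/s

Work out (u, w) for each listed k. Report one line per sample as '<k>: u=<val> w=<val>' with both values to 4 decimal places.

k=0: b·v=39.9×3.824=152.5776; √(2b)=8.9331; u=(152.5776+(-27.959))/8.9331=13.9502, w=(152.5776−(-27.959))/8.9331=20.2099

0: u=13.9502 w=20.2099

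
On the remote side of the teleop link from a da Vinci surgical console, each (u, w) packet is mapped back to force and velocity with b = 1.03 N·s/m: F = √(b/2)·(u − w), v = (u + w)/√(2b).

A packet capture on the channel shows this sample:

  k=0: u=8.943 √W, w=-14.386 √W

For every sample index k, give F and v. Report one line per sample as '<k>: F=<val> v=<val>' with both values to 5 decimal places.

0: F=16.74171 v=-3.79232

k=0: u−w=23.32900, u+w=-5.44300; √(b/2)=0.71764, √(2b)=1.43527; F=0.71764×23.329=16.74171, v=-5.44300/1.43527=-3.79232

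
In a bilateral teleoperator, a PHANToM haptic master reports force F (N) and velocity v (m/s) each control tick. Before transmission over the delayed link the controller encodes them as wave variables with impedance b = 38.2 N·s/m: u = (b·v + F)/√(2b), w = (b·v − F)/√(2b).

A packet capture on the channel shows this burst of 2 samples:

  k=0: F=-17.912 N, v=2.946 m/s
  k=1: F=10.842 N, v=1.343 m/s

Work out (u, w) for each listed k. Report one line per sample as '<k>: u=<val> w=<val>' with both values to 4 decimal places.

0: u=10.8258 w=14.9243
1: u=7.1098 w=4.6290

k=0: b·v=38.2×2.946=112.5372; √(2b)=8.7407; u=(112.5372+(-17.912))/8.7407=10.8258, w=(112.5372−(-17.912))/8.7407=14.9243
k=1: b·v=38.2×1.343=51.3026; √(2b)=8.7407; u=(51.3026+10.842)/8.7407=7.1098, w=(51.3026−10.842)/8.7407=4.6290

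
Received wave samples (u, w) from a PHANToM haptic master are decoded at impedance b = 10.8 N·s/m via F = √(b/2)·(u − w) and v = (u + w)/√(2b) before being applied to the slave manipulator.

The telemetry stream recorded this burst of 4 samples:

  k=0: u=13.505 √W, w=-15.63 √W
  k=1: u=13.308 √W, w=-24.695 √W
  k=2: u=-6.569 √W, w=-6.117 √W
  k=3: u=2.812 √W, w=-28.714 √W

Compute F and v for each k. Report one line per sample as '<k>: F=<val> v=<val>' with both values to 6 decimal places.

k=0: u−w=29.135000, u+w=-2.125000; √(b/2)=2.323790, √(2b)=4.647580; F=2.323790×29.135=67.703622, v=-2.125000/4.647580=-0.457227
k=1: u−w=38.003000, u+w=-11.387000; √(b/2)=2.323790, √(2b)=4.647580; F=2.323790×38.003=88.310992, v=-11.387000/4.647580=-2.450092
k=2: u−w=-0.452000, u+w=-12.686000; √(b/2)=2.323790, √(2b)=4.647580; F=2.323790×(-0.452)=-1.050353, v=-12.686000/4.647580=-2.729593
k=3: u−w=31.526000, u+w=-25.902000; √(b/2)=2.323790, √(2b)=4.647580; F=2.323790×31.526=73.259804, v=-25.902000/4.647580=-5.573223

0: F=67.703622 v=-0.457227
1: F=88.310992 v=-2.450092
2: F=-1.050353 v=-2.729593
3: F=73.259804 v=-5.573223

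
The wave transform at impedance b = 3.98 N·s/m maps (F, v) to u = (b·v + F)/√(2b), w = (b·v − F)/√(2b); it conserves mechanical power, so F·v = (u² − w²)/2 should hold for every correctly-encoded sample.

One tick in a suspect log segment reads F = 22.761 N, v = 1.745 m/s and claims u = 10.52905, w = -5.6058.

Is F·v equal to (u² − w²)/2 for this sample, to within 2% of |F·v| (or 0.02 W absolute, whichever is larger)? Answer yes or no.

yes

F·v = 22.761×1.745 = 39.7179 W.
(u² − w²)/2 = (110.8609 − 31.4250)/2 = 39.7180 W.
|Δ| = 0.0000;  2% of max(1, |F·v|) = 0.7944.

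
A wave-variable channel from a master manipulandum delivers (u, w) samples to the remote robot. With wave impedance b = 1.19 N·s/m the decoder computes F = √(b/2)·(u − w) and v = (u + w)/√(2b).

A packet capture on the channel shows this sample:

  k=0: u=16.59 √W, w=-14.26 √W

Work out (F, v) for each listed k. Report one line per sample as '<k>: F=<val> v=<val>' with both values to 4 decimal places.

0: F=23.7965 v=1.5103

k=0: u−w=30.8500, u+w=2.3300; √(b/2)=0.7714, √(2b)=1.5427; F=0.7714×30.85=23.7965, v=2.3300/1.5427=1.5103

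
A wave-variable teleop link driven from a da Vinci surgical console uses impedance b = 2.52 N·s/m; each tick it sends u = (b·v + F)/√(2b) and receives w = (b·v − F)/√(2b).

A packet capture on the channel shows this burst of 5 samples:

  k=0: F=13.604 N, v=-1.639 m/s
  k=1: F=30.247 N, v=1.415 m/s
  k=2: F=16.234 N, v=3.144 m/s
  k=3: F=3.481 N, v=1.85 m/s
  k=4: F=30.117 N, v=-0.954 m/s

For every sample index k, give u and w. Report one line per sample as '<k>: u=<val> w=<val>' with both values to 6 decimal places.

0: u=4.219930 w=-7.899476
1: u=15.061418 w=-11.884751
2: u=10.760330 w=-3.702067
3: u=3.627180 w=0.526059
4: u=12.344316 w=-14.486040

k=0: b·v=2.52×(-1.639)=-4.130280; √(2b)=2.244994; u=(-4.130280+13.604)/2.244994=4.219930, w=(-4.130280−13.604)/2.244994=-7.899476
k=1: b·v=2.52×1.415=3.565800; √(2b)=2.244994; u=(3.565800+30.247)/2.244994=15.061418, w=(3.565800−30.247)/2.244994=-11.884751
k=2: b·v=2.52×3.144=7.922880; √(2b)=2.244994; u=(7.922880+16.234)/2.244994=10.760330, w=(7.922880−16.234)/2.244994=-3.702067
k=3: b·v=2.52×1.85=4.662000; √(2b)=2.244994; u=(4.662000+3.481)/2.244994=3.627180, w=(4.662000−3.481)/2.244994=0.526059
k=4: b·v=2.52×(-0.954)=-2.404080; √(2b)=2.244994; u=(-2.404080+30.117)/2.244994=12.344316, w=(-2.404080−30.117)/2.244994=-14.486040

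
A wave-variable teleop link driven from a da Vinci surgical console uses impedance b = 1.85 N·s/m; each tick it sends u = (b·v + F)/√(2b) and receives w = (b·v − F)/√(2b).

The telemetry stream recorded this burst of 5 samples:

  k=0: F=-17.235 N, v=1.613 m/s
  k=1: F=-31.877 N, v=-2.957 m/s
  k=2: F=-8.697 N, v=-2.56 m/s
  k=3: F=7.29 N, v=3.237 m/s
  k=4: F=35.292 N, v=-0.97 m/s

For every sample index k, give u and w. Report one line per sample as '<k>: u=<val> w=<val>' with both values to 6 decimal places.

k=0: b·v=1.85×1.613=2.984050; √(2b)=1.923538; u=(2.984050+(-17.235))/1.923538=-7.408716, w=(2.984050−(-17.235))/1.923538=10.511384
k=1: b·v=1.85×(-2.957)=-5.470450; √(2b)=1.923538; u=(-5.470450+(-31.877))/1.923538=-19.416015, w=(-5.470450−(-31.877))/1.923538=13.728112
k=2: b·v=1.85×(-2.56)=-4.736000; √(2b)=1.923538; u=(-4.736000+(-8.697))/1.923538=-6.983484, w=(-4.736000−(-8.697))/1.923538=2.059226
k=3: b·v=1.85×3.237=5.988450; √(2b)=1.923538; u=(5.988450+7.29)/1.923538=6.903137, w=(5.988450−7.29)/1.923538=-0.676644
k=4: b·v=1.85×(-0.97)=-1.794500; √(2b)=1.923538; u=(-1.794500+35.292)/1.923538=17.414521, w=(-1.794500−35.292)/1.923538=-19.280353

0: u=-7.408716 w=10.511384
1: u=-19.416015 w=13.728112
2: u=-6.983484 w=2.059226
3: u=6.903137 w=-0.676644
4: u=17.414521 w=-19.280353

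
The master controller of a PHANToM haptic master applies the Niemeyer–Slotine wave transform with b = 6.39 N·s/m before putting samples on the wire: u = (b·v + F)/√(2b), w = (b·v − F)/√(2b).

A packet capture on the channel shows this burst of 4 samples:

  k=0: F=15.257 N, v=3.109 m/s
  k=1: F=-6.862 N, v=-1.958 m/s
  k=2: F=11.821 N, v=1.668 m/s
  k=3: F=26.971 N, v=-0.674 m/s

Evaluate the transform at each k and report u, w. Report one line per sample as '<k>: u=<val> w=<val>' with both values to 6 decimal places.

k=0: b·v=6.39×3.109=19.866510; √(2b)=3.574913; u=(19.866510+15.257)/3.574913=9.824998, w=(19.866510−15.257)/3.574913=1.289405
k=1: b·v=6.39×(-1.958)=-12.511620; √(2b)=3.574913; u=(-12.511620+(-6.862))/3.574913=-5.419327, w=(-12.511620−(-6.862))/3.574913=-1.580352
k=2: b·v=6.39×1.668=10.658520; √(2b)=3.574913; u=(10.658520+11.821)/3.574913=6.288131, w=(10.658520−11.821)/3.574913=-0.325177
k=3: b·v=6.39×(-0.674)=-4.306860; √(2b)=3.574913; u=(-4.306860+26.971)/3.574913=6.339775, w=(-4.306860−26.971)/3.574913=-8.749266

0: u=9.824998 w=1.289405
1: u=-5.419327 w=-1.580352
2: u=6.288131 w=-0.325177
3: u=6.339775 w=-8.749266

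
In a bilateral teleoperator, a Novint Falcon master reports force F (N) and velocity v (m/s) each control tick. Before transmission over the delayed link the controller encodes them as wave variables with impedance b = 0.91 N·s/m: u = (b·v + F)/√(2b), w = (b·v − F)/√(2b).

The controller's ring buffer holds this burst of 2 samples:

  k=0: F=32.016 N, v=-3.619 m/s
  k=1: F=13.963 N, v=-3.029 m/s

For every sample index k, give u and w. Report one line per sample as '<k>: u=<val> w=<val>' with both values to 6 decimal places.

0: u=21.290689 w=-26.172987
1: u=8.306892 w=-12.393236

k=0: b·v=0.91×(-3.619)=-3.293290; √(2b)=1.349074; u=(-3.293290+32.016)/1.349074=21.290689, w=(-3.293290−32.016)/1.349074=-26.172987
k=1: b·v=0.91×(-3.029)=-2.756390; √(2b)=1.349074; u=(-2.756390+13.963)/1.349074=8.306892, w=(-2.756390−13.963)/1.349074=-12.393236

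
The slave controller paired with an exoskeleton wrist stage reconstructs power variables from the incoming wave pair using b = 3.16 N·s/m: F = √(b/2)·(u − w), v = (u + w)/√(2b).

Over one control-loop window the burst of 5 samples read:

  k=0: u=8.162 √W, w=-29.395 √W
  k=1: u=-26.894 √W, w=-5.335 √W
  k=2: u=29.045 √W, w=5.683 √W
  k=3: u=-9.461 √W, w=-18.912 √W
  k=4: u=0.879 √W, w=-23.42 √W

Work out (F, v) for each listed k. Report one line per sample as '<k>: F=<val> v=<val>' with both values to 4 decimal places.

k=0: u−w=37.5570, u+w=-21.2330; √(b/2)=1.2570, √(2b)=2.5140; F=1.2570×37.557=47.2084, v=-21.2330/2.5140=-8.4460
k=1: u−w=-21.5590, u+w=-32.2290; √(b/2)=1.2570, √(2b)=2.5140; F=1.2570×(-21.559)=-27.0992, v=-32.2290/2.5140=-12.8200
k=2: u−w=23.3620, u+w=34.7280; √(b/2)=1.2570, √(2b)=2.5140; F=1.2570×23.362=29.3656, v=34.7280/2.5140=13.8141
k=3: u−w=9.4510, u+w=-28.3730; √(b/2)=1.2570, √(2b)=2.5140; F=1.2570×9.451=11.8797, v=-28.3730/2.5140=-11.2862
k=4: u−w=24.2990, u+w=-22.5410; √(b/2)=1.2570, √(2b)=2.5140; F=1.2570×24.299=30.5434, v=-22.5410/2.5140=-8.9663

0: F=47.2084 v=-8.4460
1: F=-27.0992 v=-12.8200
2: F=29.3656 v=13.8141
3: F=11.8797 v=-11.2862
4: F=30.5434 v=-8.9663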